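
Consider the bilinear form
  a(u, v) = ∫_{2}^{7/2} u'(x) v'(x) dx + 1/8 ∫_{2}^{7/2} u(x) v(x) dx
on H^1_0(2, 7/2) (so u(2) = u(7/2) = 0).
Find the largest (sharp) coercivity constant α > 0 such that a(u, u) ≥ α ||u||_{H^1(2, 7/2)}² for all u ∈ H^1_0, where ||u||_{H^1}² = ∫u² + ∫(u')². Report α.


α = (9 + 32*π^2)/(8*(9 + 4*π^2))

Coercivity of a(·,·) on H^1_0(2, 7/2) means a(u, u) ≥ α ||u||_{H^1}² for every u ∈ H^1_0.
The interval has length L = 3/2, and Poincaré/coercivity depend only on L. Here a(u, u) = ∫(u')² + (1/8)·∫u².
Here 0 < c = 1/8 < 1. The condition a(u,u) ≥ α||u||_{H^1}² reads (1−α)∫(u')² ≥ (α−c)∫u². Any admissible α is ≤ 1 (rapidly oscillating u have ∫u²/∫(u')² → 0), and α = 1 would force 0 ≥ (1−c)∫u², impossible since c < 1; so 1−α > 0. By the sharp Poincaré inequality on H^1_0 of an interval of length L, ∫(u')² ≥ (π/L)²∫u² with equality for the first sine mode sin(π(x−x₀)/L) (x₀ the left endpoint), so the inequality holds for all u iff (1−α)(π/L)² ≥ α − c, i.e. α ≤ ((π/L)² + c)/((π/L)² + 1) = (1 + c(L/π)²)/(1 + (L/π)²). With (π/L)² = 4*π^2/9 and c = 1/8, the largest admissible constant is α = ((π/L)² + c)/((π/L)² + 1).
Simplifying, α = (9 + 32*π^2)/(8*(9 + 4*π^2)).


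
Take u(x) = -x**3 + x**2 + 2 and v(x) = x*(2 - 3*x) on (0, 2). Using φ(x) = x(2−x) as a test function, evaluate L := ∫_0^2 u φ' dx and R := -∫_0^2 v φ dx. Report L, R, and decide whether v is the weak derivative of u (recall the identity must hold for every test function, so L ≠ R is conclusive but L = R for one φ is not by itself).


LHS = 32/15, RHS = 32/15. Yes, v = u' weakly.

u(x) = -x**3 + x**2 + 2, classical derivative u'(x) = -3*x**2 + 2*x.
φ(x) = x(2−x), so φ'(x) = 2 - 2*x.
Note φ(0) = φ(2) = 0, so the boundary term u·φ vanishes.
LHS = ∫_0^2 u(x) φ'(x) dx = ∫_0^2 (2*x^4 - 4*x^3 + 2*x^2 - 4*x + 4) dx. Term by term:
  ∫_0^2 2*x^4 dx = 64/5;  ∫_0^2 -4*x^3 dx = -16;  ∫_0^2 2*x^2 dx = 16/3;
  ∫_0^2 -4*x dx = -8;  ∫_0^2 4 dx = 8.
Sum: 64/5 − 16 + 16/3 − 8 + 8 = 32/15.
So LHS = 32/15.
∫_0^2 v(x) φ(x) dx = ∫_0^2 (3*x^4 - 8*x^3 + 4*x^2) dx. Term by term:
  ∫_0^2 3*x^4 dx = 96/5;  ∫_0^2 -8*x^3 dx = -32;  ∫_0^2 4*x^2 dx = 32/3.
Sum: 96/5 − 32 + 32/3 = -32/15.
So RHS = -∫_0^2 v(x) φ(x) dx = 32/15.
LHS = RHS, so the identity holds for this test φ.
Moreover u is smooth here and v(x) = u'(x) = -3*x**2 + 2*x pointwise, so the identity holds for every test function. Hence v is the weak derivative of u.


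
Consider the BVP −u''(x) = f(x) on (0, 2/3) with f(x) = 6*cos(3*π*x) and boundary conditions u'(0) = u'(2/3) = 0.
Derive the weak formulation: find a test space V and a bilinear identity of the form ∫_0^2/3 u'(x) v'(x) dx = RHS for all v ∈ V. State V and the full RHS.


V = H^1(0, 2/3) (no boundary constraint on v; u is determined up to an additive constant); weak form: ∫_0^2/3 u'v' dx = ∫_0^2/3 (6*cos(3*π*x)) v dx for all v ∈ V.

Multiply both sides by a test function v and integrate from 0 to 2/3:
  ∫_0^2/3 −u''(x) v(x) dx = ∫_0^2/3 f(x) v(x) dx.
Integrate the LHS by parts once:
  ∫_0^2/3 −u'' v dx = −[u'(x) v(x)]_0^2/3 + ∫_0^2/3 u'(x) v'(x) dx.
Thus ∫_0^2/3 u'(x) v'(x) dx = ∫_0^2/3 f(x) v(x) dx + [u'(x) v(x)]_0^2/3.
Choose V so that boundary terms are either known or forced to vanish.
u has homogeneous Neumann: u'(0) = u'(2/3) = 0. So [u' v]_0^2/3 = 0·v(2/3) − 0·v(0) = 0 for any v; take V = H^1(0, 2/3).
Weak formulation: find u (satisfying any essential BC) such that ∫_0^2/3 u'(x) v'(x) dx = ∫_0^2/3 f v dx for all v ∈ V (homogeneous Neumann, so boundary terms vanish).
Substituting f(x) = 6*cos(3*π*x), the right-hand side is ∫_0^2/3 (6*cos(3*π*x)) v dx.
Compatibility check (pure Neumann): taking v ≡ 1 ∈ V gives 0 = ∫_0^2/3 f dx + (0) − (0), i.e. ∫_0^2/3 f dx must equal u'(0) − u'(2/3) = 0. Indeed ∫_0^2/3 (6*cos(3*π*x)) dx = 0, so the data are compatible. The solution is then unique only up to an additive constant (fix it e.g. by requiring ∫_0^2/3 u dx = 0).


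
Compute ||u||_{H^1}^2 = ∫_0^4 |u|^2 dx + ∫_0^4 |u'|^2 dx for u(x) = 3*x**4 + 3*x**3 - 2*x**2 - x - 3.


||u||_{H^1}^2 = 18080312/21

The H^1 norm (squared) on an interval (0, L) is
  ||u||_{H^1}^2 = ∫_0^L u(x)^2 dx + ∫_0^L u'(x)^2 dx.
Compute u'(x) = 12*x**3 + 9*x**2 - 4*x - 1.
Then u(x)^2 = 9*x**8 + 18*x**7 - 3*x**6 - 18*x**5 - 20*x**4 - 14*x**3 + 13*x**2 + 6*x + 9 and u'(x)^2 = 144*x**6 + 216*x**5 - 15*x**4 - 96*x**3 - 2*x**2 + 8*x + 1.
Integrate each monomial from 0 to 4 using ∫_0^4 c·x^n dx = c·4^(n+1)/(n+1):
  ∫_0^4 u(x)^2 dx = ∫_0^4 (9*x^8 + 18*x^7 - 3*x^6 - 18*x^5 - 20*x^4 - 14*x^3 + 13*x^2 + 6*x + 9) dx. Term by term:
    ∫_0^4 9*x^8 dx = 262144;  ∫_0^4 18*x^7 dx = 147456;  ∫_0^4 -3*x^6 dx = -49152/7;
    ∫_0^4 -18*x^5 dx = -12288;  ∫_0^4 -20*x^4 dx = -4096;  ∫_0^4 -14*x^3 dx = -896;
    ∫_0^4 13*x^2 dx = 832/3;  ∫_0^4 6*x dx = 48;  ∫_0^4 9 dx = 36.
  Sum: 262144 + 147456 − 49152/7 − 12288 − 4096 − 896 + 832/3 + 48 + 36 = 8098852/21.
  ∫_0^4 u'(x)^2 dx = ∫_0^4 (144*x^6 + 216*x^5 - 15*x^4 - 96*x^3 - 2*x^2 + 8*x + 1) dx. Term by term:
    ∫_0^4 144*x^6 dx = 2359296/7;  ∫_0^4 216*x^5 dx = 147456;  ∫_0^4 -15*x^4 dx = -3072;
    ∫_0^4 -96*x^3 dx = -6144;  ∫_0^4 -2*x^2 dx = -128/3;  ∫_0^4 8*x dx = 64;
    ∫_0^4 1 dx = 4.
  Sum: 2359296/7 + 147456 − 3072 − 6144 − 128/3 + 64 + 4 = 9981460/21.
Adding: ||u||_{H^1}^2 = 8098852/21 + 9981460/21 = 18080312/21.


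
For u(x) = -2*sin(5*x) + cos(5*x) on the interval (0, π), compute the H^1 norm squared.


||u||_{H^1(0,π)}^2 = 65*π

u'(x) = -5*sin(5*x) - 10*cos(5*x).
Expand u² and (u')² and integrate term by term on (0, π), using: for integers n ≥ 1, ∫_0^π sin²(nx) dx = ∫_0^π cos²(nx) dx = π/2; for n ≠ n', ∫_0^π sin(nx)sin(n'x) dx = ∫_0^π cos(nx)cos(n'x) dx = 0; and by product-to-sum, ∫_0^π sin(nx)cos(n'x) dx = ½∫_0^π [sin((n+n')x) + sin((n−n')x)] dx, which is 0 when n+n' is even and 2n/(n²−n'²) when n+n' is odd (it need not vanish on (0, π)).
  u² squared terms: (-2)²·∫sin(5x)² dx = 4·π/2 = 2*π;  (1)²·∫cos(5x)² dx = 1·π/2 = π/2.
  u² cross terms: 2·(-2)·(1)·∫sin(5x)·cos(5x) dx = -4·(0) = 0.
  So ∫_0^π u² dx = 2*π + π/2 + 0 = 5*π/2.
  (u')² squared terms: (-10)²·∫cos(5x)² dx = 100·π/2 = 50*π;  (-5)²·∫sin(5x)² dx = 25·π/2 = 25*π/2.
  (u')² cross terms: 2·(-10)·(-5)·∫cos(5x)·sin(5x) dx = 100·(0) = 0.
  So ∫_0^π (u')² dx = 50*π + 25*π/2 + 0 = 125*π/2.
||u||_{H^1}^2 = (5*π/2) + (125*π/2) = 65*π.


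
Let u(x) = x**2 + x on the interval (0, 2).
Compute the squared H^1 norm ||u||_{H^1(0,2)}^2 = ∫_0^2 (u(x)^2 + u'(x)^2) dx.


||u||_{H^1}^2 = 566/15

The H^1 norm (squared) on an interval (0, L) is
  ||u||_{H^1}^2 = ∫_0^L u(x)^2 dx + ∫_0^L u'(x)^2 dx.
Compute u'(x) = 2*x + 1.
Then u(x)^2 = x**4 + 2*x**3 + x**2 and u'(x)^2 = 4*x**2 + 4*x + 1.
Integrate each monomial from 0 to 2 using ∫_0^2 c·x^n dx = c·2^(n+1)/(n+1):
  ∫_0^2 u(x)^2 dx = ∫_0^2 (x^4 + 2*x^3 + x^2) dx. Term by term:
    ∫_0^2 x^4 dx = 32/5;  ∫_0^2 2*x^3 dx = 8;  ∫_0^2 x^2 dx = 8/3.
  Sum: 32/5 + 8 + 8/3 = 256/15.
  ∫_0^2 u'(x)^2 dx = ∫_0^2 (4*x^2 + 4*x + 1) dx. Term by term:
    ∫_0^2 4*x^2 dx = 32/3;  ∫_0^2 4*x dx = 8;  ∫_0^2 1 dx = 2.
  Sum: 32/3 + 8 + 2 = 62/3.
Adding: ||u||_{H^1}^2 = 256/15 + 62/3 = 566/15.


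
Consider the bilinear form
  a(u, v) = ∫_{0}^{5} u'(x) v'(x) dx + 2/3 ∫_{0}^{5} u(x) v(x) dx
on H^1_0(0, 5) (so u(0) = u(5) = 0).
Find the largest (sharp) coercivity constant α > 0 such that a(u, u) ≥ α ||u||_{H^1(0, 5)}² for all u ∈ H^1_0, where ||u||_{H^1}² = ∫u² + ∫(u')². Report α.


α = (π^2 + 50/3)/(π^2 + 25)

Coercivity of a(·,·) on H^1_0(0, 5) means a(u, u) ≥ α ||u||_{H^1}² for every u ∈ H^1_0.
The interval has length L = 5, and Poincaré/coercivity depend only on L. Here a(u, u) = ∫(u')² + (2/3)·∫u².
Here 0 < c = 2/3 < 1. The condition a(u,u) ≥ α||u||_{H^1}² reads (1−α)∫(u')² ≥ (α−c)∫u². Any admissible α is ≤ 1 (rapidly oscillating u have ∫u²/∫(u')² → 0), and α = 1 would force 0 ≥ (1−c)∫u², impossible since c < 1; so 1−α > 0. By the sharp Poincaré inequality on H^1_0 of an interval of length L, ∫(u')² ≥ (π/L)²∫u² with equality for the first sine mode sin(π(x−x₀)/L) (x₀ the left endpoint), so the inequality holds for all u iff (1−α)(π/L)² ≥ α − c, i.e. α ≤ ((π/L)² + c)/((π/L)² + 1) = (1 + c(L/π)²)/(1 + (L/π)²). With (π/L)² = π^2/25 and c = 2/3, the largest admissible constant is α = ((π/L)² + c)/((π/L)² + 1).
Simplifying, α = (π^2 + 50/3)/(π^2 + 25).


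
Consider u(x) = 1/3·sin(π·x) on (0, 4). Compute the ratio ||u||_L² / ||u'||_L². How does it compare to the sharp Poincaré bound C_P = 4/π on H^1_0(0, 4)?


||u||_L² / ||u'||_L² = 1/π < C_P = 4/π.

u(x) = 1/3·sin(π·x), so u'(x) = π*cos(π*x)/3.
Writing u(x) = A·sin(kπx/L) with A = 1/3 and k = 4, use ∫_0^L sin²(kπx/L) dx = L/2 and ∫_0^L cos²(kπx/L) dx = L/2.
u² = 1/9·sin²(π·x) and (u')² = π^2/9·cos²(π·x), and each of sin², cos² integrates to L/2 = 2 over (0, 4).
∫_0^4 u² dx = 2/9, so ||u||_L² = sqrt(2)/3.
∫_0^4 (u')² dx = 2*π^2/9, so ||u'||_L² = sqrt(2)*π/3.
Ratio ||u||_L² / ||u'||_L² = 1/π.
Sharp Poincaré constant on H^1_0(0, 4) is C_P = L/π = 4/π, achieved by sin(π/4·x).
This is the k = 4 harmonic; the ratio L/(kπ) is strictly less than C_P = L/π, consistent with the sharp inequality ||u||_L² ≤ C_P ||u'||_L².


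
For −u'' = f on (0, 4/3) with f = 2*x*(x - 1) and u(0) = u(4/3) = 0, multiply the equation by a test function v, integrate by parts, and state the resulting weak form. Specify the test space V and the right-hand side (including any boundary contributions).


V = H^1_0(0, 4/3) (so v(0) = v(4/3) = 0); weak form: ∫_0^4/3 u'v' dx = ∫_0^4/3 (2*x*(x - 1)) v dx for all v ∈ V.

Multiply both sides by a test function v and integrate from 0 to 4/3:
  ∫_0^4/3 −u''(x) v(x) dx = ∫_0^4/3 f(x) v(x) dx.
Integrate the LHS by parts once:
  ∫_0^4/3 −u'' v dx = −[u'(x) v(x)]_0^4/3 + ∫_0^4/3 u'(x) v'(x) dx.
Thus ∫_0^4/3 u'(x) v'(x) dx = ∫_0^4/3 f(x) v(x) dx + [u'(x) v(x)]_0^4/3.
Choose V so that boundary terms are either known or forced to vanish.
u is Dirichlet: u(0) = u(4/3) = 0. Let V = H^1_0(0, 4/3); then v(0) = v(4/3) = 0, and [u' v]_0^4/3 = 0.
Weak formulation: find u (satisfying any essential BC) such that ∫_0^4/3 u'(x) v'(x) dx = ∫_0^4/3 f v dx for all v ∈ V.
Substituting f(x) = 2*x*(x - 1), the right-hand side is ∫_0^4/3 (2*x*(x - 1)) v dx.


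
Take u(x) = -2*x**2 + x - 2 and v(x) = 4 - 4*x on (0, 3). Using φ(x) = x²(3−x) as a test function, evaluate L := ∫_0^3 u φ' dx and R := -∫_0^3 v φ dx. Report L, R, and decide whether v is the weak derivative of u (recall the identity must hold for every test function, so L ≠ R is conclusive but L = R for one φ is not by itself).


LHS = 837/20, RHS = 108/5. No, v is not the weak derivative of u.

u(x) = -2*x**2 + x - 2, classical derivative u'(x) = 1 - 4*x.
φ(x) = x²(3−x), so φ'(x) = 3*x*(2 - x).
Note φ(0) = φ(3) = 0, so the boundary term u·φ vanishes.
LHS = ∫_0^3 u(x) φ'(x) dx = ∫_0^3 (6*x^4 - 15*x^3 + 12*x^2 - 12*x) dx. Term by term:
  ∫_0^3 6*x^4 dx = 1458/5;  ∫_0^3 -15*x^3 dx = -1215/4;  ∫_0^3 12*x^2 dx = 108;
  ∫_0^3 -12*x dx = -54.
Sum: 1458/5 − 1215/4 + 108 − 54 = 837/20.
So LHS = 837/20.
∫_0^3 v(x) φ(x) dx = ∫_0^3 (4*x^4 - 16*x^3 + 12*x^2) dx. Term by term:
  ∫_0^3 4*x^4 dx = 972/5;  ∫_0^3 -16*x^3 dx = -324;  ∫_0^3 12*x^2 dx = 108.
Sum: 972/5 − 324 + 108 = -108/5.
So RHS = -∫_0^3 v(x) φ(x) dx = 108/5.
LHS − RHS = 81/4 ≠ 0, so the identity fails.
(For a valid weak derivative the identity must hold for EVERY test function, in particular this one. The failure shows v is NOT the weak derivative of u.)
Correct weak derivative would be u'(x) = 1 - 4*x.


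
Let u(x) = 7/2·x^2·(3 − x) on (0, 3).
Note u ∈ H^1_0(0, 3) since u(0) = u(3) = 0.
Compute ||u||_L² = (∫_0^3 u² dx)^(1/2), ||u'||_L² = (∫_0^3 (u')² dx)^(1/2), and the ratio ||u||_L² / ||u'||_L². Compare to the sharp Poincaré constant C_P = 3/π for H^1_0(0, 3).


||u||_L² / ||u'||_L² = 3*sqrt(14)/14 < C_P = 3/π.

u(x) = 7/2·x^2·(3 − x), so u'(x) = 21*x*(2 - x)/2.
u(x) = 7/2·x^2·(3 − x) vanishes at x = 0 and x = 3, so u ∈ H^1_0(0, 3). Differentiate via the product rule and integrate the resulting polynomials term by term.
  ∫_0^3 u² dx = ∫_0^3 (49*x^6/4 - 147*x^5/2 + 441*x^4/4) dx. Term by term:
    ∫_0^3 49*x^6/4 dx = 15309/4;  ∫_0^3 -147*x^5/2 dx = -35721/4;  ∫_0^3 441*x^4/4 dx = 107163/20.
  Sum: 15309/4 − 35721/4 + 107163/20 = 5103/20.
  ∫_0^3 (u')² dx = ∫_0^3 (441*x^4/4 - 441*x^3 + 441*x^2) dx. Term by term:
    ∫_0^3 441*x^4/4 dx = 107163/20;  ∫_0^3 -441*x^3 dx = -35721/4;  ∫_0^3 441*x^2 dx = 3969.
  Sum: 107163/20 − 35721/4 + 3969 = 3969/10.
∫_0^3 u² dx = 5103/20, so ||u||_L² = 27*sqrt(35)/10.
∫_0^3 (u')² dx = 3969/10, so ||u'||_L² = 63*sqrt(10)/10.
Ratio ||u||_L² / ||u'||_L² = 3*sqrt(14)/14.
Sharp Poincaré constant on H^1_0(0, 3) is C_P = L/π = 3/π, achieved by sin(π/3·x).
A polynomial bump cannot attain the sharp Poincaré constant (only the first sine eigenfunction does), so the ratio is strictly less than C_P, consistent with ||u||_L² ≤ C_P ||u'||_L².


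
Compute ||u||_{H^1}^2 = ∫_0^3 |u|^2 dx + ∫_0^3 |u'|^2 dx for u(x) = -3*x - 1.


||u||_{H^1}^2 = 138

The H^1 norm (squared) on an interval (0, L) is
  ||u||_{H^1}^2 = ∫_0^L u(x)^2 dx + ∫_0^L u'(x)^2 dx.
Compute u'(x) = -3.
Then u(x)^2 = 9*x**2 + 6*x + 1 and u'(x)^2 = 9.
Integrate each monomial from 0 to 3 using ∫_0^3 c·x^n dx = c·3^(n+1)/(n+1):
  ∫_0^3 u(x)^2 dx = ∫_0^3 (9*x^2 + 6*x + 1) dx. Term by term:
    ∫_0^3 9*x^2 dx = 81;  ∫_0^3 6*x dx = 27;  ∫_0^3 1 dx = 3.
  Sum: 81 + 27 + 3 = 111.
  ∫_0^3 u'(x)^2 dx = ∫_0^3 (9) dx. Term by term:
    ∫_0^3 9 dx = 27.
Adding: ||u||_{H^1}^2 = 111 + 27 = 138.


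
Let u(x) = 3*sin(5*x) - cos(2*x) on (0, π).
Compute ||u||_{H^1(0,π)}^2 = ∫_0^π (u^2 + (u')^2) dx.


||u||_{H^1(0,π)}^2 = -100/7 + 239*π/2

u'(x) = 2*sin(2*x) + 15*cos(5*x).
Expand u² and (u')² and integrate term by term on (0, π), using: for integers n ≥ 1, ∫_0^π sin²(nx) dx = ∫_0^π cos²(nx) dx = π/2; for n ≠ n', ∫_0^π sin(nx)sin(n'x) dx = ∫_0^π cos(nx)cos(n'x) dx = 0; and by product-to-sum, ∫_0^π sin(nx)cos(n'x) dx = ½∫_0^π [sin((n+n')x) + sin((n−n')x)] dx, which is 0 when n+n' is even and 2n/(n²−n'²) when n+n' is odd (it need not vanish on (0, π)).
  u² squared terms: (-1)²·∫cos(2x)² dx = 1·π/2 = π/2;  (3)²·∫sin(5x)² dx = 9·π/2 = 9*π/2.
  u² cross terms: 2·(-1)·(3)·∫cos(2x)·sin(5x) dx = -6·(10/21) = -20/7.
  So ∫_0^π u² dx = π/2 + 9*π/2 − 20/7 = -20/7 + 5*π.
  (u')² squared terms: (2)²·∫sin(2x)² dx = 4·π/2 = 2*π;  (15)²·∫cos(5x)² dx = 225·π/2 = 225*π/2.
  (u')² cross terms: 2·(2)·(15)·∫sin(2x)·cos(5x) dx = 60·(-4/21) = -80/7.
  So ∫_0^π (u')² dx = 2*π + 225*π/2 − 80/7 = -80/7 + 229*π/2.
||u||_{H^1}^2 = (-20/7 + 5*π) + (-80/7 + 229*π/2) = -100/7 + 239*π/2.


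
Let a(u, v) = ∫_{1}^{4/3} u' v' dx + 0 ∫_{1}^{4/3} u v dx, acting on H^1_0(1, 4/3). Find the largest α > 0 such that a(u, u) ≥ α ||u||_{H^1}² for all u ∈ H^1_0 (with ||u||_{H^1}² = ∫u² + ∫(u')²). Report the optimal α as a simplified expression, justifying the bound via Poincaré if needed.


α = 9*π^2/(1 + 9*π^2)

Coercivity of a(·,·) on H^1_0(1, 4/3) means a(u, u) ≥ α ||u||_{H^1}² for every u ∈ H^1_0.
The interval has length L = 1/3, and Poincaré/coercivity depend only on L. Here a(u, u) = ∫(u')² + (0)·∫u².
Here c = 0, so a(u,u) = ∫(u')² alone. The condition a(u,u) ≥ α||u||_{H^1}² reads (1−α)∫(u')² ≥ (α−c)∫u². Any admissible α is ≤ 1 (rapidly oscillating u have ∫u²/∫(u')² → 0), and α = 1 would force 0 ≥ (1−c)∫u², impossible since c < 1; so 1−α > 0. By the sharp Poincaré inequality on H^1_0 of an interval of length L, ∫(u')² ≥ (π/L)²∫u² with equality for the first sine mode sin(π(x−x₀)/L) (x₀ the left endpoint), so the inequality holds for all u iff (1−α)(π/L)² ≥ α − c, i.e. α ≤ ((π/L)² + c)/((π/L)² + 1) = (1 + c(L/π)²)/(1 + (L/π)²). (Direct route, valid since c ≤ 0: Poincaré gives c∫u² ≥ c(L/π)²∫(u')², so a(u,u) ≥ (1 + c(L/π)²)∫(u')², while ||u||_{H^1}² ≤ (1 + (L/π)²)∫(u')²; dividing yields the same α.) With (π/L)² = 9*π^2 and c = 0, the largest admissible constant is α = ((π/L)² + c)/((π/L)² + 1).
Simplifying, α = 9*π^2/(1 + 9*π^2).


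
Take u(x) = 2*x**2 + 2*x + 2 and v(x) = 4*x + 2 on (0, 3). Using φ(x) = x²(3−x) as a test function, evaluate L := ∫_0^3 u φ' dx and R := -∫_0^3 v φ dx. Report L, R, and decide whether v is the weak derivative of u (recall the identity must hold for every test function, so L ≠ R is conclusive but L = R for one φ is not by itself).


LHS = -621/10, RHS = -621/10. Yes, v = u' weakly.

u(x) = 2*x**2 + 2*x + 2, classical derivative u'(x) = 4*x + 2.
φ(x) = x²(3−x), so φ'(x) = 3*x*(2 - x).
Note φ(0) = φ(3) = 0, so the boundary term u·φ vanishes.
LHS = ∫_0^3 u(x) φ'(x) dx = ∫_0^3 (-6*x^4 + 6*x^3 + 6*x^2 + 12*x) dx. Term by term:
  ∫_0^3 -6*x^4 dx = -1458/5;  ∫_0^3 6*x^3 dx = 243/2;  ∫_0^3 6*x^2 dx = 54;
  ∫_0^3 12*x dx = 54.
Sum: -1458/5 + 243/2 + 54 + 54 = -621/10.
So LHS = -621/10.
∫_0^3 v(x) φ(x) dx = ∫_0^3 (-4*x^4 + 10*x^3 + 6*x^2) dx. Term by term:
  ∫_0^3 -4*x^4 dx = -972/5;  ∫_0^3 10*x^3 dx = 405/2;  ∫_0^3 6*x^2 dx = 54.
Sum: -972/5 + 405/2 + 54 = 621/10.
So RHS = -∫_0^3 v(x) φ(x) dx = -621/10.
LHS = RHS, so the identity holds for this test φ.
Moreover u is smooth here and v(x) = u'(x) = 4*x + 2 pointwise, so the identity holds for every test function. Hence v is the weak derivative of u.


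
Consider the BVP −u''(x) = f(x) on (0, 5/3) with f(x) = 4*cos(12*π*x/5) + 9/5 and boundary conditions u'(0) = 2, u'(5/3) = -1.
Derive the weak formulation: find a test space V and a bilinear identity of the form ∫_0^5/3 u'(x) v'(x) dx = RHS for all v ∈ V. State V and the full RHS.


V = H^1(0, 5/3) (v unrestricted at boundary; u is determined up to an additive constant); weak form: ∫_0^5/3 u'v' dx = ∫_0^5/3 (4*cos(12*π*x/5) + 9/5) v dx − v(5/3) − 2·v(0) for all v ∈ V.

Multiply both sides by a test function v and integrate from 0 to 5/3:
  ∫_0^5/3 −u''(x) v(x) dx = ∫_0^5/3 f(x) v(x) dx.
Integrate the LHS by parts once:
  ∫_0^5/3 −u'' v dx = −[u'(x) v(x)]_0^5/3 + ∫_0^5/3 u'(x) v'(x) dx.
Thus ∫_0^5/3 u'(x) v'(x) dx = ∫_0^5/3 f(x) v(x) dx + [u'(x) v(x)]_0^5/3.
Choose V so that boundary terms are either known or forced to vanish.
u has inhomogeneous Neumann u'(0) = 2, u'(5/3) = -1. [u' v]_0^5/3 = (-1)·v(5/3) − (2)·v(0) = − v(5/3) − 2·v(0). Take V = H^1(0, 5/3); boundary term becomes part of RHS.
Weak formulation: find u (satisfying any essential BC) such that ∫_0^5/3 u'(x) v'(x) dx = ∫_0^5/3 f v dx − v(5/3) − 2·v(0) for all v ∈ V (Neumann data are natural BCs: they enter the RHS as boundary terms).
Substituting f(x) = 4*cos(12*π*x/5) + 9/5, the right-hand side is ∫_0^5/3 (4*cos(12*π*x/5) + 9/5) v dx − v(5/3) − 2·v(0).
Compatibility check (pure Neumann): taking v ≡ 1 ∈ V gives 0 = ∫_0^5/3 f dx + (-1) − (2), i.e. ∫_0^5/3 f dx must equal u'(0) − u'(5/3) = 3. Indeed ∫_0^5/3 (4*cos(12*π*x/5) + 9/5) dx = 3, so the data are compatible. The solution is then unique only up to an additive constant (fix it e.g. by requiring ∫_0^5/3 u dx = 0).


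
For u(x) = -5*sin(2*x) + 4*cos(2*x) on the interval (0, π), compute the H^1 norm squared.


||u||_{H^1(0,π)}^2 = 205*π/2

u'(x) = -8*sin(2*x) - 10*cos(2*x).
Expand u² and (u')² and integrate term by term on (0, π), using: for integers n ≥ 1, ∫_0^π sin²(nx) dx = ∫_0^π cos²(nx) dx = π/2; for n ≠ n', ∫_0^π sin(nx)sin(n'x) dx = ∫_0^π cos(nx)cos(n'x) dx = 0; and by product-to-sum, ∫_0^π sin(nx)cos(n'x) dx = ½∫_0^π [sin((n+n')x) + sin((n−n')x)] dx, which is 0 when n+n' is even and 2n/(n²−n'²) when n+n' is odd (it need not vanish on (0, π)).
  u² squared terms: (-5)²·∫sin(2x)² dx = 25·π/2 = 25*π/2;  (4)²·∫cos(2x)² dx = 16·π/2 = 8*π.
  u² cross terms: 2·(-5)·(4)·∫sin(2x)·cos(2x) dx = -40·(0) = 0.
  So ∫_0^π u² dx = 25*π/2 + 8*π + 0 = 41*π/2.
  (u')² squared terms: (-10)²·∫cos(2x)² dx = 100·π/2 = 50*π;  (-8)²·∫sin(2x)² dx = 64·π/2 = 32*π.
  (u')² cross terms: 2·(-10)·(-8)·∫cos(2x)·sin(2x) dx = 160·(0) = 0.
  So ∫_0^π (u')² dx = 50*π + 32*π + 0 = 82*π.
||u||_{H^1}^2 = (41*π/2) + (82*π) = 205*π/2.


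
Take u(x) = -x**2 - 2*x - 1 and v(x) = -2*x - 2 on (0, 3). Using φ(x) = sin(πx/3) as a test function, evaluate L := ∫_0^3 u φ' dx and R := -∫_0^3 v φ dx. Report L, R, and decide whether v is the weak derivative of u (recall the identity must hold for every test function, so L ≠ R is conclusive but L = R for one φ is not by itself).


LHS = 30/π, RHS = 30/π. Yes, v = u' weakly.

u(x) = -x**2 - 2*x - 1, classical derivative u'(x) = -2*x - 2.
φ(x) = sin(πx/3), so φ'(x) = π*cos(π*x/3)/3.
Note φ(0) = φ(3) = 0, so the boundary term u·φ vanishes.
LHS = ∫_0^3 u(x) φ'(x) dx = ∫_0^3 (-π*x^2*cos(π*x/3)/3 - 2*π*x*cos(π*x/3)/3 - π*cos(π*x/3)/3) dx. Term by term:
  ∫_0^3 -π*cos(π*x/3)/3 dx = 0;  ∫_0^3 -2*π*x*cos(π*x/3)/3 dx = 12/π;  ∫_0^3 -π*x^2*cos(π*x/3)/3 dx = 18/π.
Sum: 0 + 12/π + 18/π = 30/π.
So LHS = 30/π.
∫_0^3 v(x) φ(x) dx = ∫_0^3 (-2*x*sin(π*x/3) - 2*sin(π*x/3)) dx. Term by term:
  ∫_0^3 -2*sin(π*x/3) dx = -12/π;  ∫_0^3 -2*x*sin(π*x/3) dx = -18/π.
Sum: -12/π − 18/π = -30/π.
So RHS = -∫_0^3 v(x) φ(x) dx = 30/π.
LHS = RHS, so the identity holds for this test φ.
Moreover u is smooth here and v(x) = u'(x) = -2*x - 2 pointwise, so the identity holds for every test function. Hence v is the weak derivative of u.


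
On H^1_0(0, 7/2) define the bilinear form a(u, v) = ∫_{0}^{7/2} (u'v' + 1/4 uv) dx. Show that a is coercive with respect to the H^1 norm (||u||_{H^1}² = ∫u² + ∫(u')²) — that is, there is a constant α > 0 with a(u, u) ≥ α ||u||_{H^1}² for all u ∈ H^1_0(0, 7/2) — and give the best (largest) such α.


α = (49 + 16*π^2)/(4*(4*π^2 + 49))

Coercivity of a(·,·) on H^1_0(0, 7/2) means a(u, u) ≥ α ||u||_{H^1}² for every u ∈ H^1_0.
The interval has length L = 7/2, and Poincaré/coercivity depend only on L. Here a(u, u) = ∫(u')² + (1/4)·∫u².
Here 0 < c = 1/4 < 1. The condition a(u,u) ≥ α||u||_{H^1}² reads (1−α)∫(u')² ≥ (α−c)∫u². Any admissible α is ≤ 1 (rapidly oscillating u have ∫u²/∫(u')² → 0), and α = 1 would force 0 ≥ (1−c)∫u², impossible since c < 1; so 1−α > 0. By the sharp Poincaré inequality on H^1_0 of an interval of length L, ∫(u')² ≥ (π/L)²∫u² with equality for the first sine mode sin(π(x−x₀)/L) (x₀ the left endpoint), so the inequality holds for all u iff (1−α)(π/L)² ≥ α − c, i.e. α ≤ ((π/L)² + c)/((π/L)² + 1) = (1 + c(L/π)²)/(1 + (L/π)²). With (π/L)² = 4*π^2/49 and c = 1/4, the largest admissible constant is α = ((π/L)² + c)/((π/L)² + 1).
Simplifying, α = (49 + 16*π^2)/(4*(4*π^2 + 49)).


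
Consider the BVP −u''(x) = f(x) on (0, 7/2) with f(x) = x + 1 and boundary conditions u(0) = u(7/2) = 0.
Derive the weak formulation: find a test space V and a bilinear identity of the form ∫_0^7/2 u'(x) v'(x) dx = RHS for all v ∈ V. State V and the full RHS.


V = H^1_0(0, 7/2) (so v(0) = v(7/2) = 0); weak form: ∫_0^7/2 u'v' dx = ∫_0^7/2 (x + 1) v dx for all v ∈ V.

Multiply both sides by a test function v and integrate from 0 to 7/2:
  ∫_0^7/2 −u''(x) v(x) dx = ∫_0^7/2 f(x) v(x) dx.
Integrate the LHS by parts once:
  ∫_0^7/2 −u'' v dx = −[u'(x) v(x)]_0^7/2 + ∫_0^7/2 u'(x) v'(x) dx.
Thus ∫_0^7/2 u'(x) v'(x) dx = ∫_0^7/2 f(x) v(x) dx + [u'(x) v(x)]_0^7/2.
Choose V so that boundary terms are either known or forced to vanish.
u is Dirichlet: u(0) = u(7/2) = 0. Let V = H^1_0(0, 7/2); then v(0) = v(7/2) = 0, and [u' v]_0^7/2 = 0.
Weak formulation: find u (satisfying any essential BC) such that ∫_0^7/2 u'(x) v'(x) dx = ∫_0^7/2 f v dx for all v ∈ V.
Substituting f(x) = x + 1, the right-hand side is ∫_0^7/2 (x + 1) v dx.


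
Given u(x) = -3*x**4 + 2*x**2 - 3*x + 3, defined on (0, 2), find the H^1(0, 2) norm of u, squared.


||u||_{H^1}^2 = 56792/21

The H^1 norm (squared) on an interval (0, L) is
  ||u||_{H^1}^2 = ∫_0^L u(x)^2 dx + ∫_0^L u'(x)^2 dx.
Compute u'(x) = -12*x**3 + 4*x - 3.
Then u(x)^2 = 9*x**8 - 12*x**6 + 18*x**5 - 14*x**4 - 12*x**3 + 21*x**2 - 18*x + 9 and u'(x)^2 = 144*x**6 - 96*x**4 + 72*x**3 + 16*x**2 - 24*x + 9.
Integrate each monomial from 0 to 2 using ∫_0^2 c·x^n dx = c·2^(n+1)/(n+1):
  ∫_0^2 u(x)^2 dx = ∫_0^2 (9*x^8 - 12*x^6 + 18*x^5 - 14*x^4 - 12*x^3 + 21*x^2 - 18*x + 9) dx. Term by term:
    ∫_0^2 9*x^8 dx = 512;  ∫_0^2 -12*x^6 dx = -1536/7;  ∫_0^2 18*x^5 dx = 192;
    ∫_0^2 -14*x^4 dx = -448/5;  ∫_0^2 -12*x^3 dx = -48;  ∫_0^2 21*x^2 dx = 56;
    ∫_0^2 -18*x dx = -36;  ∫_0^2 9 dx = 18.
  Sum: 512 − 1536/7 + 192 − 448/5 − 48 + 56 − 36 + 18 = 13474/35.
  ∫_0^2 u'(x)^2 dx = ∫_0^2 (144*x^6 - 96*x^4 + 72*x^3 + 16*x^2 - 24*x + 9) dx. Term by term:
    ∫_0^2 144*x^6 dx = 18432/7;  ∫_0^2 -96*x^4 dx = -3072/5;  ∫_0^2 72*x^3 dx = 288;
    ∫_0^2 16*x^2 dx = 128/3;  ∫_0^2 -24*x dx = -48;  ∫_0^2 9 dx = 18.
  Sum: 18432/7 − 3072/5 + 288 + 128/3 − 48 + 18 = 243538/105.
Adding: ||u||_{H^1}^2 = 13474/35 + 243538/105 = 56792/21.


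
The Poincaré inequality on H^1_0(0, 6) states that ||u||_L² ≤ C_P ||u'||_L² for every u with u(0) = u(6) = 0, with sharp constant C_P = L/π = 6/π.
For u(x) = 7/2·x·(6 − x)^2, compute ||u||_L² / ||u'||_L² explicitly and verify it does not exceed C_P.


||u||_L² / ||u'||_L² = 3*sqrt(14)/7 < C_P = 6/π.

u(x) = 7/2·x·(6 − x)^2, so u'(x) = 21*(x/2 - 3)*(x - 2).
u(x) = 7/2·x·(6 − x)^2 vanishes at x = 0 and x = 6, so u ∈ H^1_0(0, 6). Differentiate via the product rule and integrate the resulting polynomials term by term.
  ∫_0^6 u² dx = ∫_0^6 (49*x^6/4 - 294*x^5 + 2646*x^4 - 10584*x^3 + 15876*x^2) dx. Term by term:
    ∫_0^6 49*x^6/4 dx = 489888;  ∫_0^6 -294*x^5 dx = -2286144;  ∫_0^6 2646*x^4 dx = 20575296/5;
    ∫_0^6 -10584*x^3 dx = -3429216;  ∫_0^6 15876*x^2 dx = 1143072.
  Sum: 489888 − 2286144 + 20575296/5 − 3429216 + 1143072 = 163296/5.
  ∫_0^6 (u')² dx = ∫_0^6 (441*x^4/4 - 1764*x^3 + 9702*x^2 - 21168*x + 15876) dx. Term by term:
    ∫_0^6 441*x^4/4 dx = 857304/5;  ∫_0^6 -1764*x^3 dx = -571536;  ∫_0^6 9702*x^2 dx = 698544;
    ∫_0^6 -21168*x dx = -381024;  ∫_0^6 15876 dx = 95256.
  Sum: 857304/5 − 571536 + 698544 − 381024 + 95256 = 63504/5.
∫_0^6 u² dx = 163296/5, so ||u||_L² = 108*sqrt(70)/5.
∫_0^6 (u')² dx = 63504/5, so ||u'||_L² = 252*sqrt(5)/5.
Ratio ||u||_L² / ||u'||_L² = 3*sqrt(14)/7.
Sharp Poincaré constant on H^1_0(0, 6) is C_P = L/π = 6/π, achieved by sin(π/6·x).
A polynomial bump cannot attain the sharp Poincaré constant (only the first sine eigenfunction does), so the ratio is strictly less than C_P, consistent with ||u||_L² ≤ C_P ||u'||_L².


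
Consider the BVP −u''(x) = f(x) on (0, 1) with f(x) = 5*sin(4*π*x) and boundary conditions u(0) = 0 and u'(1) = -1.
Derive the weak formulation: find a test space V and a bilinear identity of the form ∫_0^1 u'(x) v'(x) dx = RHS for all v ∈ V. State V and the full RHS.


V = {v ∈ H^1(0, 1) : v(0) = 0} (test functions vanish at x = 0 where u is specified); weak form: ∫_0^1 u'v' dx = ∫_0^1 (5*sin(4*π*x)) v dx − v(1) for all v ∈ V.

Multiply both sides by a test function v and integrate from 0 to 1:
  ∫_0^1 −u''(x) v(x) dx = ∫_0^1 f(x) v(x) dx.
Integrate the LHS by parts once:
  ∫_0^1 −u'' v dx = −[u'(x) v(x)]_0^1 + ∫_0^1 u'(x) v'(x) dx.
Thus ∫_0^1 u'(x) v'(x) dx = ∫_0^1 f(x) v(x) dx + [u'(x) v(x)]_0^1.
Choose V so that boundary terms are either known or forced to vanish.
Mixed BC: u(0) = 0 (Dirichlet) and u'(1) = -1 (Neumann). Define V = {v ∈ H^1(0, 1) : v(0) = 0}. Then [u' v]_0^1 = u'(1)·v(1) − u'(0)·0 = − v(1).
Weak formulation: find u (satisfying any essential BC) such that ∫_0^1 u'(x) v'(x) dx = ∫_0^1 f v dx − v(1) for all v ∈ V (Dirichlet at 0 absorbed into V; Neumann datum at x = 1 contributes the boundary term).
Substituting f(x) = 5*sin(4*π*x), the right-hand side is ∫_0^1 (5*sin(4*π*x)) v dx − v(1).


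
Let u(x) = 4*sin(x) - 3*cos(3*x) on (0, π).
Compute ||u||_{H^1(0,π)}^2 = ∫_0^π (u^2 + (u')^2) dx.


||u||_{H^1(0,π)}^2 = 61*π

u'(x) = 9*sin(3*x) + 4*cos(x).
Expand u² and (u')² and integrate term by term on (0, π), using: for integers n ≥ 1, ∫_0^π sin²(nx) dx = ∫_0^π cos²(nx) dx = π/2; for n ≠ n', ∫_0^π sin(nx)sin(n'x) dx = ∫_0^π cos(nx)cos(n'x) dx = 0; and by product-to-sum, ∫_0^π sin(nx)cos(n'x) dx = ½∫_0^π [sin((n+n')x) + sin((n−n')x)] dx, which is 0 when n+n' is even and 2n/(n²−n'²) when n+n' is odd (it need not vanish on (0, π)).
  u² squared terms: (-3)²·∫cos(3x)² dx = 9·π/2 = 9*π/2;  (4)²·∫sin(x)² dx = 16·π/2 = 8*π.
  u² cross terms: 2·(-3)·(4)·∫cos(3x)·sin(x) dx = -24·(0) = 0.
  So ∫_0^π u² dx = 9*π/2 + 8*π + 0 = 25*π/2.
  (u')² squared terms: (4)²·∫cos(x)² dx = 16·π/2 = 8*π;  (9)²·∫sin(3x)² dx = 81·π/2 = 81*π/2.
  (u')² cross terms: 2·(4)·(9)·∫cos(x)·sin(3x) dx = 72·(0) = 0.
  So ∫_0^π (u')² dx = 8*π + 81*π/2 + 0 = 97*π/2.
||u||_{H^1}^2 = (25*π/2) + (97*π/2) = 61*π.


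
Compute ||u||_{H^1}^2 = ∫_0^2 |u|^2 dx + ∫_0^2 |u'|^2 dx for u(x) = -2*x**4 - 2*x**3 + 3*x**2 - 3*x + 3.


||u||_{H^1}^2 = 98152/45

The H^1 norm (squared) on an interval (0, L) is
  ||u||_{H^1}^2 = ∫_0^L u(x)^2 dx + ∫_0^L u'(x)^2 dx.
Compute u'(x) = -8*x**3 - 6*x**2 + 6*x - 3.
Then u(x)^2 = 4*x**8 + 8*x**7 - 8*x**6 + 9*x**4 - 30*x**3 + 27*x**2 - 18*x + 9 and u'(x)^2 = 64*x**6 + 96*x**5 - 60*x**4 - 24*x**3 + 72*x**2 - 36*x + 9.
Integrate each monomial from 0 to 2 using ∫_0^2 c·x^n dx = c·2^(n+1)/(n+1):
  ∫_0^2 u(x)^2 dx = ∫_0^2 (4*x^8 + 8*x^7 - 8*x^6 + 9*x^4 - 30*x^3 + 27*x^2 - 18*x + 9) dx. Term by term:
    ∫_0^2 4*x^8 dx = 2048/9;  ∫_0^2 8*x^7 dx = 256;  ∫_0^2 -8*x^6 dx = -1024/7;
    ∫_0^2 9*x^4 dx = 288/5;  ∫_0^2 -30*x^3 dx = -120;  ∫_0^2 27*x^2 dx = 72;
    ∫_0^2 -18*x dx = -36;  ∫_0^2 9 dx = 18.
  Sum: 2048/9 + 256 − 1024/7 + 288/5 − 120 + 72 − 36 + 18 = 103594/315.
  ∫_0^2 u'(x)^2 dx = ∫_0^2 (64*x^6 + 96*x^5 - 60*x^4 - 24*x^3 + 72*x^2 - 36*x + 9) dx. Term by term:
    ∫_0^2 64*x^6 dx = 8192/7;  ∫_0^2 96*x^5 dx = 1024;  ∫_0^2 -60*x^4 dx = -384;
    ∫_0^2 -24*x^3 dx = -96;  ∫_0^2 72*x^2 dx = 192;  ∫_0^2 -36*x dx = -72;
    ∫_0^2 9 dx = 18.
  Sum: 8192/7 + 1024 − 384 − 96 + 192 − 72 + 18 = 12966/7.
Adding: ||u||_{H^1}^2 = 103594/315 + 12966/7 = 98152/45.


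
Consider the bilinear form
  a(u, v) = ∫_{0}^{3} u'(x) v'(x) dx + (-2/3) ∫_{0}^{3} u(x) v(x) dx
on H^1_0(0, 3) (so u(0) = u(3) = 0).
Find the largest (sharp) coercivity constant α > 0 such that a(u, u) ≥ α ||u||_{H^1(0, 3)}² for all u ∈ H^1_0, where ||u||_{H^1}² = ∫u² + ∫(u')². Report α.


α = (-6 + π^2)/(9 + π^2)

Coercivity of a(·,·) on H^1_0(0, 3) means a(u, u) ≥ α ||u||_{H^1}² for every u ∈ H^1_0.
The interval has length L = 3, and Poincaré/coercivity depend only on L. Here a(u, u) = ∫(u')² + (-2/3)·∫u².
Here c = -2/3 < 0 with |c| < (π/L)² = π^2/9, so coercivity still holds. The condition a(u,u) ≥ α||u||_{H^1}² reads (1−α)∫(u')² ≥ (α−c)∫u². Any admissible α is ≤ 1 (rapidly oscillating u have ∫u²/∫(u')² → 0), and α = 1 would force 0 ≥ (1−c)∫u², impossible since c < 1; so 1−α > 0. By the sharp Poincaré inequality on H^1_0 of an interval of length L, ∫(u')² ≥ (π/L)²∫u² with equality for the first sine mode sin(π(x−x₀)/L) (x₀ the left endpoint), so the inequality holds for all u iff (1−α)(π/L)² ≥ α − c, i.e. α ≤ ((π/L)² + c)/((π/L)² + 1) = (1 + c(L/π)²)/(1 + (L/π)²). (Direct route, valid since c ≤ 0: Poincaré gives c∫u² ≥ c(L/π)²∫(u')², so a(u,u) ≥ (1 + c(L/π)²)∫(u')², while ||u||_{H^1}² ≤ (1 + (L/π)²)∫(u')²; dividing yields the same α.) With (π/L)² = π^2/9 and c = -2/3, the largest admissible constant is α = ((π/L)² + c)/((π/L)² + 1).
Simplifying, α = (-6 + π^2)/(9 + π^2).


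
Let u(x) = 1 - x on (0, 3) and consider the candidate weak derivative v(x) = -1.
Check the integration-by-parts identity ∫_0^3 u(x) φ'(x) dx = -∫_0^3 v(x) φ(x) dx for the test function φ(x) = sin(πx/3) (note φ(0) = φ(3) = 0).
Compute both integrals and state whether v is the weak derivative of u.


LHS = 6/π, RHS = 6/π. Yes, v = u' weakly.

u(x) = 1 - x, classical derivative u'(x) = -1.
φ(x) = sin(πx/3), so φ'(x) = π*cos(π*x/3)/3.
Note φ(0) = φ(3) = 0, so the boundary term u·φ vanishes.
LHS = ∫_0^3 u(x) φ'(x) dx = ∫_0^3 (-π*x*cos(π*x/3)/3 + π*cos(π*x/3)/3) dx. Term by term:
  ∫_0^3 π*cos(π*x/3)/3 dx = 0;  ∫_0^3 -π*x*cos(π*x/3)/3 dx = 6/π.
Sum: 0 + 6/π = 6/π.
So LHS = 6/π.
∫_0^3 v(x) φ(x) dx = ∫_0^3 (-sin(π*x/3)) dx. Term by term:
  ∫_0^3 -sin(π*x/3) dx = -6/π.
So RHS = -∫_0^3 v(x) φ(x) dx = 6/π.
LHS = RHS, so the identity holds for this test φ.
Moreover u is smooth here and v(x) = u'(x) = -1 pointwise, so the identity holds for every test function. Hence v is the weak derivative of u.


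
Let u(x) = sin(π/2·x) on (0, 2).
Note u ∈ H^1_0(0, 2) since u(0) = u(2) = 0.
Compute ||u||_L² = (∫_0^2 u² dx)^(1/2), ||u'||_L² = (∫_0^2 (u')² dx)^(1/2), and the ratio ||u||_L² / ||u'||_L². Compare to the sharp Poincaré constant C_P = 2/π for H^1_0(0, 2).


||u||_L² / ||u'||_L² = 2/π = C_P.

u(x) = sin(π/2·x), so u'(x) = π*cos(π*x/2)/2.
Writing u(x) = A·sin(kπx/L) with A = 1 and k = 1, use ∫_0^L sin²(kπx/L) dx = L/2 and ∫_0^L cos²(kπx/L) dx = L/2.
u² = 1·sin²(π/2·x) and (u')² = π^2/4·cos²(π/2·x), and each of sin², cos² integrates to L/2 = 1 over (0, 2).
∫_0^2 u² dx = 1, so ||u||_L² = 1.
∫_0^2 (u')² dx = π^2/4, so ||u'||_L² = π/2.
Ratio ||u||_L² / ||u'||_L² = 2/π.
Sharp Poincaré constant on H^1_0(0, 2) is C_P = L/π = 2/π, achieved by sin(π/2·x).
This is the k = 1 eigenfunction (up to amplitude), so the ratio equals the sharp Poincaré constant exactly.


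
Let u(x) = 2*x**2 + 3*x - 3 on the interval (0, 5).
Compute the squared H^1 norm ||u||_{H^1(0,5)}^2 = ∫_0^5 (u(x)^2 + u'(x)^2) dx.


||u||_{H^1}^2 = 15245/3

The H^1 norm (squared) on an interval (0, L) is
  ||u||_{H^1}^2 = ∫_0^L u(x)^2 dx + ∫_0^L u'(x)^2 dx.
Compute u'(x) = 4*x + 3.
Then u(x)^2 = 4*x**4 + 12*x**3 - 3*x**2 - 18*x + 9 and u'(x)^2 = 16*x**2 + 24*x + 9.
Integrate each monomial from 0 to 5 using ∫_0^5 c·x^n dx = c·5^(n+1)/(n+1):
  ∫_0^5 u(x)^2 dx = ∫_0^5 (4*x^4 + 12*x^3 - 3*x^2 - 18*x + 9) dx. Term by term:
    ∫_0^5 4*x^4 dx = 2500;  ∫_0^5 12*x^3 dx = 1875;  ∫_0^5 -3*x^2 dx = -125;
    ∫_0^5 -18*x dx = -225;  ∫_0^5 9 dx = 45.
  Sum: 2500 + 1875 − 125 − 225 + 45 = 4070.
  ∫_0^5 u'(x)^2 dx = ∫_0^5 (16*x^2 + 24*x + 9) dx. Term by term:
    ∫_0^5 16*x^2 dx = 2000/3;  ∫_0^5 24*x dx = 300;  ∫_0^5 9 dx = 45.
  Sum: 2000/3 + 300 + 45 = 3035/3.
Adding: ||u||_{H^1}^2 = 4070 + 3035/3 = 15245/3.


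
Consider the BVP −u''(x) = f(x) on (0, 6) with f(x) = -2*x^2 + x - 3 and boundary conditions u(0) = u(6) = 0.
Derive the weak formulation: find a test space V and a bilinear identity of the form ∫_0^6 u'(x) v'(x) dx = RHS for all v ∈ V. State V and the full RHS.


V = H^1_0(0, 6) (so v(0) = v(6) = 0); weak form: ∫_0^6 u'v' dx = ∫_0^6 (-2*x^2 + x - 3) v dx for all v ∈ V.

Multiply both sides by a test function v and integrate from 0 to 6:
  ∫_0^6 −u''(x) v(x) dx = ∫_0^6 f(x) v(x) dx.
Integrate the LHS by parts once:
  ∫_0^6 −u'' v dx = −[u'(x) v(x)]_0^6 + ∫_0^6 u'(x) v'(x) dx.
Thus ∫_0^6 u'(x) v'(x) dx = ∫_0^6 f(x) v(x) dx + [u'(x) v(x)]_0^6.
Choose V so that boundary terms are either known or forced to vanish.
u is Dirichlet: u(0) = u(6) = 0. Let V = H^1_0(0, 6); then v(0) = v(6) = 0, and [u' v]_0^6 = 0.
Weak formulation: find u (satisfying any essential BC) such that ∫_0^6 u'(x) v'(x) dx = ∫_0^6 f v dx for all v ∈ V.
Substituting f(x) = -2*x^2 + x - 3, the right-hand side is ∫_0^6 (-2*x^2 + x - 3) v dx.


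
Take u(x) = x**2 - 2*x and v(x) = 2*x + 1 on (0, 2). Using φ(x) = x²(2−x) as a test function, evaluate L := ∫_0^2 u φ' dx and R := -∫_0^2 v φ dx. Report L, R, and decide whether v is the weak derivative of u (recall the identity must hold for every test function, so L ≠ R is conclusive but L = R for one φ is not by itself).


LHS = -8/15, RHS = -68/15. No, v is not the weak derivative of u.

u(x) = x**2 - 2*x, classical derivative u'(x) = 2*x - 2.
φ(x) = x²(2−x), so φ'(x) = x*(4 - 3*x).
Note φ(0) = φ(2) = 0, so the boundary term u·φ vanishes.
LHS = ∫_0^2 u(x) φ'(x) dx = ∫_0^2 (-3*x^4 + 10*x^3 - 8*x^2) dx. Term by term:
  ∫_0^2 -3*x^4 dx = -96/5;  ∫_0^2 10*x^3 dx = 40;  ∫_0^2 -8*x^2 dx = -64/3.
Sum: -96/5 + 40 − 64/3 = -8/15.
So LHS = -8/15.
∫_0^2 v(x) φ(x) dx = ∫_0^2 (-2*x^4 + 3*x^3 + 2*x^2) dx. Term by term:
  ∫_0^2 -2*x^4 dx = -64/5;  ∫_0^2 3*x^3 dx = 12;  ∫_0^2 2*x^2 dx = 16/3.
Sum: -64/5 + 12 + 16/3 = 68/15.
So RHS = -∫_0^2 v(x) φ(x) dx = -68/15.
LHS − RHS = 4 ≠ 0, so the identity fails.
(For a valid weak derivative the identity must hold for EVERY test function, in particular this one. The failure shows v is NOT the weak derivative of u.)
Correct weak derivative would be u'(x) = 2*x - 2.


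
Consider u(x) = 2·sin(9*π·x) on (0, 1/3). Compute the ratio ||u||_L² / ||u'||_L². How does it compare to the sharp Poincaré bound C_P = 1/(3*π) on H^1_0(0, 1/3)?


||u||_L² / ||u'||_L² = 1/(9*π) < C_P = 1/(3*π).

u(x) = 2·sin(9*π·x), so u'(x) = 18*π*cos(9*π*x).
Writing u(x) = A·sin(kπx/L) with A = 2 and k = 3, use ∫_0^L sin²(kπx/L) dx = L/2 and ∫_0^L cos²(kπx/L) dx = L/2.
u² = 4·sin²(9*π·x) and (u')² = 324*π^2·cos²(9*π·x), and each of sin², cos² integrates to L/2 = 1/6 over (0, 1/3).
∫_0^1/3 u² dx = 2/3, so ||u||_L² = sqrt(6)/3.
∫_0^1/3 (u')² dx = 54*π^2, so ||u'||_L² = 3*sqrt(6)*π.
Ratio ||u||_L² / ||u'||_L² = 1/(9*π).
Sharp Poincaré constant on H^1_0(0, 1/3) is C_P = L/π = 1/(3*π), achieved by sin(3*π·x).
This is the k = 3 harmonic; the ratio L/(kπ) is strictly less than C_P = L/π, consistent with the sharp inequality ||u||_L² ≤ C_P ||u'||_L².


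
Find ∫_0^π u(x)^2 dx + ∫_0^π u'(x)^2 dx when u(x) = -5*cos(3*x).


||u||_{H^1(0,π)}^2 = 125*π

u'(x) = 15*sin(3*x).
Expand u² and (u')² and integrate term by term on (0, π), using: for integers n ≥ 1, ∫_0^π sin²(nx) dx = ∫_0^π cos²(nx) dx = π/2; for n ≠ n', ∫_0^π sin(nx)sin(n'x) dx = ∫_0^π cos(nx)cos(n'x) dx = 0; and by product-to-sum, ∫_0^π sin(nx)cos(n'x) dx = ½∫_0^π [sin((n+n')x) + sin((n−n')x)] dx, which is 0 when n+n' is even and 2n/(n²−n'²) when n+n' is odd (it need not vanish on (0, π)).
  u² squared terms: (-5)²·∫cos(3x)² dx = 25·π/2 = 25*π/2.
  So ∫_0^π u² dx = 25*π/2.
  (u')² squared terms: (15)²·∫sin(3x)² dx = 225·π/2 = 225*π/2.
  So ∫_0^π (u')² dx = 225*π/2.
||u||_{H^1}^2 = (25*π/2) + (225*π/2) = 125*π.


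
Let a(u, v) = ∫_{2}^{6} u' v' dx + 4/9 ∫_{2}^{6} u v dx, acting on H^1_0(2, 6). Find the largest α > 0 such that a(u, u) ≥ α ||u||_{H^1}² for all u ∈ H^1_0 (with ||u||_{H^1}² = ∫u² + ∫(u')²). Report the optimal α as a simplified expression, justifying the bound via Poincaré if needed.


α = (64/9 + π^2)/(π^2 + 16)

Coercivity of a(·,·) on H^1_0(2, 6) means a(u, u) ≥ α ||u||_{H^1}² for every u ∈ H^1_0.
The interval has length L = 4, and Poincaré/coercivity depend only on L. Here a(u, u) = ∫(u')² + (4/9)·∫u².
Here 0 < c = 4/9 < 1. The condition a(u,u) ≥ α||u||_{H^1}² reads (1−α)∫(u')² ≥ (α−c)∫u². Any admissible α is ≤ 1 (rapidly oscillating u have ∫u²/∫(u')² → 0), and α = 1 would force 0 ≥ (1−c)∫u², impossible since c < 1; so 1−α > 0. By the sharp Poincaré inequality on H^1_0 of an interval of length L, ∫(u')² ≥ (π/L)²∫u² with equality for the first sine mode sin(π(x−x₀)/L) (x₀ the left endpoint), so the inequality holds for all u iff (1−α)(π/L)² ≥ α − c, i.e. α ≤ ((π/L)² + c)/((π/L)² + 1) = (1 + c(L/π)²)/(1 + (L/π)²). With (π/L)² = π^2/16 and c = 4/9, the largest admissible constant is α = ((π/L)² + c)/((π/L)² + 1).
Simplifying, α = (64/9 + π^2)/(π^2 + 16).
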